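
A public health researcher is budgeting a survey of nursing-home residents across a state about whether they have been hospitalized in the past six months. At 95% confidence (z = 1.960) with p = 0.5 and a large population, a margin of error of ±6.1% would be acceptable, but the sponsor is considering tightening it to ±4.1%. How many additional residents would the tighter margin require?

313

At ±6.1%: n = 1.960² × 0.2500 / 0.061² ≈ 258.10 → 259.
At ±4.1%: n = 1.960² × 0.2500 / 0.041² ≈ 571.33 → 572.
Additional respondents: 572 − 259 = 313.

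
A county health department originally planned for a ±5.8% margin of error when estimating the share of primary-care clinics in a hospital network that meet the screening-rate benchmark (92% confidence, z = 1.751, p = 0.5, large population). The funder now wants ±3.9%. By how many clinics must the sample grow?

At ±5.8%: n = 1.751² × 0.2500 / 0.058² ≈ 227.85 → 228.
At ±3.9%: n = 1.751² × 0.2500 / 0.039² ≈ 503.94 → 504.
Additional respondents: 504 − 228 = 276.

276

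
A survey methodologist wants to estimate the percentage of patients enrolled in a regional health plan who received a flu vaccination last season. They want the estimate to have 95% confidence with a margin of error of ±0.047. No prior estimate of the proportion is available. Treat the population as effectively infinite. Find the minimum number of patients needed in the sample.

For 95% confidence, z = 1.96.
With no prior estimate, use p = 0.5, giving p(1−p) = 0.25.
n = z²·p(1−p)/E² = 1.96² × 0.2500 / 0.047² = 3.8416 × 0.2500 / 0.002209 ≈ 434.77.
Rounding up gives n = 435.

435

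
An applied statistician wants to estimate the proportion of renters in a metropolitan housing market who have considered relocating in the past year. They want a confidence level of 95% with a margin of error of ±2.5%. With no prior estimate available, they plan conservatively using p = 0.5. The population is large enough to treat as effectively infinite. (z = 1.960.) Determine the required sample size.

1537

With p = 0.5, p(1−p) = 0.25.
n = z²·p(1−p)/E² = 1.960² × 0.2500 / 0.025² = 3.8416 × 0.2500 / 0.000625 ≈ 1536.64.
Rounding up gives n = 1537.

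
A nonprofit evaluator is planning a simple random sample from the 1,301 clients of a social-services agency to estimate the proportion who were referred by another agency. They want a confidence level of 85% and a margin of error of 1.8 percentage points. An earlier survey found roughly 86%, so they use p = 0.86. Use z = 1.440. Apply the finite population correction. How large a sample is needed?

Unadjusted: n₀ = 1.440² × 0.86 × 0.14 / 0.018² ≈ 770.56, so n₀ = 771.
Finite population correction with N = 1,301: n = n₀ / (1 + (n₀−1)/N) = 771 / (1 + 770/1301) = 771 / 1.5919 ≈ 484.34.
Rounding up, n = 485.

485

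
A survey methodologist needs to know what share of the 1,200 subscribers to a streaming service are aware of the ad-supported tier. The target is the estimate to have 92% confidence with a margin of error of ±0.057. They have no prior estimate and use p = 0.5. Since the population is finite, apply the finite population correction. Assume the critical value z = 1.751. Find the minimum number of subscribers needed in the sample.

Unadjusted: n₀ = 1.751² × 0.50 × 0.50 / 0.057² ≈ 235.92, so n₀ = 236.
Finite population correction with N = 1,200: n = n₀ / (1 + (n₀−1)/N) = 236 / (1 + 235/1200) = 236 / 1.1958 ≈ 197.35.
Rounding up, n = 198.

198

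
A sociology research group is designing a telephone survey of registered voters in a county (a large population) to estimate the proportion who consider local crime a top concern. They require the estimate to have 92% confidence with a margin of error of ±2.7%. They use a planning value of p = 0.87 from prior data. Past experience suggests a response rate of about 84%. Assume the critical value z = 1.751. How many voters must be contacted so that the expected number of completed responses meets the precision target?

567

Completed interviews needed: n₀ = 1.751² × 0.1131 / 0.027² ≈ 475.67 → 476.
At an 84% response rate, contacts needed = 476 / 0.84 ≈ 566.67 → 567.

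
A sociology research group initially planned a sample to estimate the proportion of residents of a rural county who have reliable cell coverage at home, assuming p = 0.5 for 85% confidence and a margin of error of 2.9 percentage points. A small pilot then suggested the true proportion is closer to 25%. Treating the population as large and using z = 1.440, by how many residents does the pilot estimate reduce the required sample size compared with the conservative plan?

154

Conservative (p = 0.5): n = 1.440² × 0.25 / 0.029² ≈ 616.41 → 617.
Using p = 0.25: p(1−p) = 0.1875, so n = 1.440² × 0.1875 / 0.029² ≈ 462.31 → 463.
Reduction: 617 − 463 = 154.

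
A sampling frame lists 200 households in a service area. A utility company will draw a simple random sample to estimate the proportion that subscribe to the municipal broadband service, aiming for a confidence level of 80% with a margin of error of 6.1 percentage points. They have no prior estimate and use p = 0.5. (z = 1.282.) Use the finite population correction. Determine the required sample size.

Unadjusted: n₀ = 1.282² × 0.50 × 0.50 / 0.061² ≈ 110.42, so n₀ = 111.
Finite population correction with N = 200: n = n₀ / (1 + (n₀−1)/N) = 111 / (1 + 110/200) = 111 / 1.5500 ≈ 71.61.
Rounding up, n = 72.

72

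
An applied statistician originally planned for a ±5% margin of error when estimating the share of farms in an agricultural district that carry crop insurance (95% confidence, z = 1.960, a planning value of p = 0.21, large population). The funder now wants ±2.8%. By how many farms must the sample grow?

At ±5%: n = 1.960² × 0.1659 / 0.050² ≈ 254.93 → 255.
At ±2.8%: n = 1.960² × 0.1659 / 0.028² ≈ 812.91 → 813.
Additional respondents: 813 − 255 = 558.

558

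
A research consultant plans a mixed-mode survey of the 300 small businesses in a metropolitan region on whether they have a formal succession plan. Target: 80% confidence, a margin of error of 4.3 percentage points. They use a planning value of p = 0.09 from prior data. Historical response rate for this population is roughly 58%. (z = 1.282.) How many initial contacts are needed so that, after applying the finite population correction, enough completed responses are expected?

102

Completed interviews needed (unadjusted): n₀ = 1.282² × 0.0819 / 0.043² ≈ 72.80 → 73.
FPC for N = 300: n = 73 / (1 + 72/300) = 73 / 1.2400 ≈ 58.87 → 59.
At a 58% response rate, contacts needed = 59 / 0.58 ≈ 101.72 → 102.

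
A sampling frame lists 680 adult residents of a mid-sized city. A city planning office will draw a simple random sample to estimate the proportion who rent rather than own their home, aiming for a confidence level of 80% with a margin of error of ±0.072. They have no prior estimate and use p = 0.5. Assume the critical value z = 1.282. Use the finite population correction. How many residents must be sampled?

72

Unadjusted: n₀ = 1.282² × 0.50 × 0.50 / 0.072² ≈ 79.26, so n₀ = 80.
Finite population correction with N = 680: n = n₀ / (1 + (n₀−1)/N) = 80 / (1 + 79/680) = 80 / 1.1162 ≈ 71.67.
Rounding up, n = 72.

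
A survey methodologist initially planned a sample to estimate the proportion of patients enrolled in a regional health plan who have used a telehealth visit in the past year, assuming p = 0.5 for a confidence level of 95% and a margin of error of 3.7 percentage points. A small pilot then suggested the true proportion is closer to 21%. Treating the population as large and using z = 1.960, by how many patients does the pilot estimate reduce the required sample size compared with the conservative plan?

236

Conservative (p = 0.5): n = 1.960² × 0.25 / 0.037² ≈ 701.53 → 702.
Using p = 0.21: p(1−p) = 0.1659, so n = 1.960² × 0.1659 / 0.037² ≈ 465.54 → 466.
Reduction: 702 − 466 = 236.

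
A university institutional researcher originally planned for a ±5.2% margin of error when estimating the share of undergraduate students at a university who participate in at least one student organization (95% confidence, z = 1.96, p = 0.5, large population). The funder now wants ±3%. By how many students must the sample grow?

At ±5.2%: n = 1.96² × 0.2500 / 0.052² ≈ 355.18 → 356.
At ±3%: n = 1.96² × 0.2500 / 0.030² ≈ 1067.11 → 1068.
Additional respondents: 1068 − 356 = 712.

712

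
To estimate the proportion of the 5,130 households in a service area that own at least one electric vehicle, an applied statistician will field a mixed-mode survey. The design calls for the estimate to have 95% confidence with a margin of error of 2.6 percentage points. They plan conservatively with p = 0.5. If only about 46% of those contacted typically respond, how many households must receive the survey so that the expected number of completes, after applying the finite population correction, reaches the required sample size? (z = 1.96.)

Completed interviews needed (unadjusted): n₀ = 1.96² × 0.2500 / 0.026² ≈ 1420.71 → 1421.
FPC for N = 5,130: n = 1421 / (1 + 1420/5130) = 1421 / 1.2768 ≈ 1112.94 → 1113.
At a 46% response rate, contacts needed = 1113 / 0.46 ≈ 2419.57 → 2420.

2420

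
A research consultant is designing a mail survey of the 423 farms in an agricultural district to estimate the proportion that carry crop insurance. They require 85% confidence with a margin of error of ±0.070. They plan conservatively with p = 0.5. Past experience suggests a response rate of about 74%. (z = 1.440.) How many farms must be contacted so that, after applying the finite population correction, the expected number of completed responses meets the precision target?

Completed interviews needed (unadjusted): n₀ = 1.440² × 0.2500 / 0.070² ≈ 105.80 → 106.
FPC for N = 423: n = 106 / (1 + 105/423) = 106 / 1.2482 ≈ 84.92 → 85.
At a 74% response rate, contacts needed = 85 / 0.74 ≈ 114.86 → 115.

115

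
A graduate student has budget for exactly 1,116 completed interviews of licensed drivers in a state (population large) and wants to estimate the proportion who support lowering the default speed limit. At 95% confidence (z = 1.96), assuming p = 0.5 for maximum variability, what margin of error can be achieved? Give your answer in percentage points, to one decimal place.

SE(p̂) = √[p(1−p)/n] = √[0.2500/1116] = 0.01497.
E = z × SE = 1.96 × 0.01497 = 0.02934, or 2.9 percentage points.

2.9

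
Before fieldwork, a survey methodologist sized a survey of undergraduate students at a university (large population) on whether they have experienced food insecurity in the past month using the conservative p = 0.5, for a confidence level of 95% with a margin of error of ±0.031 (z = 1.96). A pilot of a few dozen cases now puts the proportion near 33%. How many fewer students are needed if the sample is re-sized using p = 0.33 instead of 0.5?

116

Conservative (p = 0.5): n = 1.96² × 0.25 / 0.031² ≈ 999.38 → 1000.
Using p = 0.33: p(1−p) = 0.2211, so n = 1.96² × 0.2211 / 0.031² ≈ 883.85 → 884.
Reduction: 1000 − 884 = 116.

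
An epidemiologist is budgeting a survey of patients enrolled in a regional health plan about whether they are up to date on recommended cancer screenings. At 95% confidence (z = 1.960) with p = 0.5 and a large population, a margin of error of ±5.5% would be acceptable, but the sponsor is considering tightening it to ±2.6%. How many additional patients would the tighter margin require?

1103

At ±5.5%: n = 1.960² × 0.2500 / 0.055² ≈ 317.49 → 318.
At ±2.6%: n = 1.960² × 0.2500 / 0.026² ≈ 1420.71 → 1421.
Additional respondents: 1421 − 318 = 1103.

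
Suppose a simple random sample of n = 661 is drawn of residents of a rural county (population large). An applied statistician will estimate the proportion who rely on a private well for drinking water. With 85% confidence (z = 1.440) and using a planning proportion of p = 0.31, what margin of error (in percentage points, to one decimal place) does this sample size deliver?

2.6

SE(p̂) = √[p(1−p)/n] = √[0.2139/661] = 0.01799.
E = z × SE = 1.440 × 0.01799 = 0.02590, or 2.6 percentage points.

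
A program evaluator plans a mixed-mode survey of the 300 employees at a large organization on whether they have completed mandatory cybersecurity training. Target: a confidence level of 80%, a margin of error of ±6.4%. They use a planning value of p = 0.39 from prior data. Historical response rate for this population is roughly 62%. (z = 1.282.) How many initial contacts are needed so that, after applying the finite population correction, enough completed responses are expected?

Completed interviews needed (unadjusted): n₀ = 1.282² × 0.2379 / 0.064² ≈ 95.46 → 96.
FPC for N = 300: n = 96 / (1 + 95/300) = 96 / 1.3167 ≈ 72.91 → 73.
At a 62% response rate, contacts needed = 73 / 0.62 ≈ 117.74 → 118.

118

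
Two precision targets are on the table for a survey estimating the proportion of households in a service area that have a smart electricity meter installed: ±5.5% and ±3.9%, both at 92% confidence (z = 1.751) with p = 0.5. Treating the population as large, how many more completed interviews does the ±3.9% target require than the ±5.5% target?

250

At ±5.5%: n = 1.751² × 0.2500 / 0.055² ≈ 253.39 → 254.
At ±3.9%: n = 1.751² × 0.2500 / 0.039² ≈ 503.94 → 504.
Additional respondents: 504 − 254 = 250.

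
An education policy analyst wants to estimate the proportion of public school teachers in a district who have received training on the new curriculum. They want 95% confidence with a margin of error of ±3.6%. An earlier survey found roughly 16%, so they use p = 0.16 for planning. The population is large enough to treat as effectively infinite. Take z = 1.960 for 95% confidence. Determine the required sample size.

With p = 0.16, p(1−p) = 0.1344.
n = z²·p(1−p)/E² = 1.960² × 0.1344 / 0.036² = 3.8416 × 0.1344 / 0.001296 ≈ 398.39.
Rounding up gives n = 399.

399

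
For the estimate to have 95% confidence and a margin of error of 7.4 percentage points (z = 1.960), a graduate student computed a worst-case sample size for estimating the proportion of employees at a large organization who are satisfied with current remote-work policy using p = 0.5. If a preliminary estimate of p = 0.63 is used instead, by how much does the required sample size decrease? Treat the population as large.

12

Conservative (p = 0.5): n = 1.960² × 0.25 / 0.074² ≈ 175.38 → 176.
Using p = 0.63: p(1−p) = 0.2331, so n = 1.960² × 0.2331 / 0.074² ≈ 163.53 → 164.
Reduction: 176 − 164 = 12.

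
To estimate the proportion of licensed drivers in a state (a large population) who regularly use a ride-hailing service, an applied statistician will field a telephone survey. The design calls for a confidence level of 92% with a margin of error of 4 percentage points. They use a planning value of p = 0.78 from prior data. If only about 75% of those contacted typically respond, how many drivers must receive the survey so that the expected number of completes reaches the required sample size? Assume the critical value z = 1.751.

439

Completed interviews needed: n₀ = 1.751² × 0.1716 / 0.040² ≈ 328.83 → 329.
At a 75% response rate, contacts needed = 329 / 0.75 ≈ 438.67 → 439.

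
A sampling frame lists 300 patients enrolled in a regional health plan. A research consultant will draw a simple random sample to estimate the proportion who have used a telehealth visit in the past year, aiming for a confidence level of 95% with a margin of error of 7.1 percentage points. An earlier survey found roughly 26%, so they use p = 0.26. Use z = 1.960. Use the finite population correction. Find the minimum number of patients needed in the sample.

Unadjusted: n₀ = 1.960² × 0.26 × 0.74 / 0.071² ≈ 146.62, so n₀ = 147.
Finite population correction with N = 300: n = n₀ / (1 + (n₀−1)/N) = 147 / (1 + 146/300) = 147 / 1.4867 ≈ 98.88.
Rounding up, n = 99.

99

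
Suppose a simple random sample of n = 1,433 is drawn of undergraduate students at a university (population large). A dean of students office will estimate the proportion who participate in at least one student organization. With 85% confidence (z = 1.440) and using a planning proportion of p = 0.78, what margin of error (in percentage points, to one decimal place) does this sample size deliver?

1.6

SE(p̂) = √[p(1−p)/n] = √[0.1716/1433] = 0.01094.
E = z × SE = 1.440 × 0.01094 = 0.01576, or 1.6 percentage points.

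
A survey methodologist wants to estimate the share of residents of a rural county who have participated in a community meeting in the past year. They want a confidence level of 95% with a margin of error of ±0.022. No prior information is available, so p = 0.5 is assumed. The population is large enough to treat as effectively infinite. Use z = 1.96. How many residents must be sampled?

1985

With p = 0.5, p(1−p) = 0.25.
n = z²·p(1−p)/E² = 1.96² × 0.2500 / 0.022² = 3.8416 × 0.2500 / 0.000484 ≈ 1984.30.
Rounding up gives n = 1985.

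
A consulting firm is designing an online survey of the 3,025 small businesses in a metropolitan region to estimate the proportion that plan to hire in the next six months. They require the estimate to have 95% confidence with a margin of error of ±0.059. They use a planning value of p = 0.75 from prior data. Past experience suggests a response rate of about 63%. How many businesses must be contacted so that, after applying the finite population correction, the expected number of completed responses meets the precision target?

308

For 95% confidence, z = 1.960.
Completed interviews needed (unadjusted): n₀ = 1.960² × 0.1875 / 0.059² ≈ 206.92 → 207.
FPC for N = 3,025: n = 207 / (1 + 206/3025) = 207 / 1.0681 ≈ 193.80 → 194.
At a 63% response rate, contacts needed = 194 / 0.63 ≈ 307.94 → 308.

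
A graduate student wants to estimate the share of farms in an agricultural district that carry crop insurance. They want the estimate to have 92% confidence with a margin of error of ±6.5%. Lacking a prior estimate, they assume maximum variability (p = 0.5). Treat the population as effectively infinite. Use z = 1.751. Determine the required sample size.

182

With p = 0.5, p(1−p) = 0.25.
n = z²·p(1−p)/E² = 1.751² × 0.2500 / 0.065² = 3.0660 × 0.2500 / 0.004225 ≈ 181.42.
Rounding up gives n = 182.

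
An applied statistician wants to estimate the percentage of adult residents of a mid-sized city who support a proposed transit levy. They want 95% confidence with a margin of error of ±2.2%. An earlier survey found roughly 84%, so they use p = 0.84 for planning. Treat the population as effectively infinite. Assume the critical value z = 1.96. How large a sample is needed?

With p = 0.84, p(1−p) = 0.1344.
n = z²·p(1−p)/E² = 1.96² × 0.1344 / 0.022² = 3.8416 × 0.1344 / 0.000484 ≈ 1066.76.
Rounding up gives n = 1067.

1067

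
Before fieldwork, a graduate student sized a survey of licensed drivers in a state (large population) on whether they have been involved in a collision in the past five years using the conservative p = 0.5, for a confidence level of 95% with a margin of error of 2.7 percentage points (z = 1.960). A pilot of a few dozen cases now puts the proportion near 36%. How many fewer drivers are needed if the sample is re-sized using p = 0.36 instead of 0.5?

Conservative (p = 0.5): n = 1.960² × 0.25 / 0.027² ≈ 1317.42 → 1318.
Using p = 0.36: p(1−p) = 0.2304, so n = 1.960² × 0.2304 / 0.027² ≈ 1214.14 → 1215.
Reduction: 1318 − 1215 = 103.

103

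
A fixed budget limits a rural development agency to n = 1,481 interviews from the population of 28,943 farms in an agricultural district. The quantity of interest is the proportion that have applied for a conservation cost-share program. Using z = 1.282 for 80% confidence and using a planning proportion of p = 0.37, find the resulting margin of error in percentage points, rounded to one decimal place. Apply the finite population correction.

Finite-population factor: (N−n)/(N−1) = (28943−1481)/(28943−1) = 0.9489.
SE(p̂) = √[p(1−p)/n · (N−n)/(N−1)] = √[0.2331/1481 × 0.9489] = 0.01222.
E = z × SE = 1.282 × 0.01222 = 0.01567 ≈ 1.6 percentage points.

1.6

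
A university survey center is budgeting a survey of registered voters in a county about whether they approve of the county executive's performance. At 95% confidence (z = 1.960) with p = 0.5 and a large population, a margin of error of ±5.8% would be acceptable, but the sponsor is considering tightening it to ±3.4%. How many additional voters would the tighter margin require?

At ±5.8%: n = 1.960² × 0.2500 / 0.058² ≈ 285.49 → 286.
At ±3.4%: n = 1.960² × 0.2500 / 0.034² ≈ 830.80 → 831.
Additional respondents: 831 − 286 = 545.

545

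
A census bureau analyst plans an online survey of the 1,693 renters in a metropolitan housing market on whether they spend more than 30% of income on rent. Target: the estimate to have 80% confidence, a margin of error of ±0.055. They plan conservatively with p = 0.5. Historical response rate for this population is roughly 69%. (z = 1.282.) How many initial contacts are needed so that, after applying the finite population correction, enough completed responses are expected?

183

Completed interviews needed (unadjusted): n₀ = 1.282² × 0.2500 / 0.055² ≈ 135.83 → 136.
FPC for N = 1,693: n = 136 / (1 + 135/1693) = 136 / 1.0797 ≈ 125.96 → 126.
At a 69% response rate, contacts needed = 126 / 0.69 ≈ 182.61 → 183.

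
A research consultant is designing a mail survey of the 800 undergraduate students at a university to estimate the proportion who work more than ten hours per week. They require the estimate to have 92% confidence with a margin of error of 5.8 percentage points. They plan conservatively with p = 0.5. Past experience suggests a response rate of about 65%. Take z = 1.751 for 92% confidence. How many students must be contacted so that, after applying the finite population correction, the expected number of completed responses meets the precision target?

274

Completed interviews needed (unadjusted): n₀ = 1.751² × 0.2500 / 0.058² ≈ 227.85 → 228.
FPC for N = 800: n = 228 / (1 + 227/800) = 228 / 1.2837 ≈ 177.60 → 178.
At a 65% response rate, contacts needed = 178 / 0.65 ≈ 273.85 → 274.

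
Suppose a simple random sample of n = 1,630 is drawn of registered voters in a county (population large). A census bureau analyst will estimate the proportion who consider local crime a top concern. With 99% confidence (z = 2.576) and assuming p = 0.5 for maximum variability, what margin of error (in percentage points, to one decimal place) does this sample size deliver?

SE(p̂) = √[p(1−p)/n] = √[0.2500/1630] = 0.01238.
E = z × SE = 2.576 × 0.01238 = 0.03190, or 3.2 percentage points.

3.2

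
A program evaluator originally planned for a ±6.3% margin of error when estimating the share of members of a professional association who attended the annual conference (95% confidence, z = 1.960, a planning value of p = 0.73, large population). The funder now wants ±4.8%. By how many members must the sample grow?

138

At ±6.3%: n = 1.960² × 0.1971 / 0.063² ≈ 190.77 → 191.
At ±4.8%: n = 1.960² × 0.1971 / 0.048² ≈ 328.64 → 329.
Additional respondents: 329 − 191 = 138.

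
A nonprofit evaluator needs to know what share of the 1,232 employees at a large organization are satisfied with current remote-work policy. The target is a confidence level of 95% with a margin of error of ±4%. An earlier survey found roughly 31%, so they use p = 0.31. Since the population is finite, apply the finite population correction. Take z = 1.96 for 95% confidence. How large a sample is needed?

363

Unadjusted: n₀ = 1.96² × 0.31 × 0.69 / 0.040² ≈ 513.57, so n₀ = 514.
Finite population correction with N = 1,232: n = n₀ / (1 + (n₀−1)/N) = 514 / (1 + 513/1232) = 514 / 1.4164 ≈ 362.89.
Rounding up, n = 363.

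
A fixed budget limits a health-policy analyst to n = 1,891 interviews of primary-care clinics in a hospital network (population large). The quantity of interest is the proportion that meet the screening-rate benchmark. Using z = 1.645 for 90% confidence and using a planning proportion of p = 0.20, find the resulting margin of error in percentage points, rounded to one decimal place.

1.5

SE(p̂) = √[p(1−p)/n] = √[0.1600/1891] = 0.00920.
E = z × SE = 1.645 × 0.00920 = 0.01513, or 1.5 percentage points.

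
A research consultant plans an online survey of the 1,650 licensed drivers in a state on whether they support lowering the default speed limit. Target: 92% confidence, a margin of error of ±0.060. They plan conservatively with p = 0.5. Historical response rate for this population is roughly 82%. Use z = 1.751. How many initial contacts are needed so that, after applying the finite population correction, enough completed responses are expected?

231

Completed interviews needed (unadjusted): n₀ = 1.751² × 0.2500 / 0.060² ≈ 212.92 → 213.
FPC for N = 1,650: n = 213 / (1 + 212/1650) = 213 / 1.1285 ≈ 188.75 → 189.
At an 82% response rate, contacts needed = 189 / 0.82 ≈ 230.49 → 231.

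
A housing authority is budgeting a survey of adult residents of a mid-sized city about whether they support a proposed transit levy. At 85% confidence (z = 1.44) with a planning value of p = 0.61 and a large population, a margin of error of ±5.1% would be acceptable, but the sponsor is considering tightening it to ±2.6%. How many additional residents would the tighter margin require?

At ±5.1%: n = 1.44² × 0.2379 / 0.051² ≈ 189.66 → 190.
At ±2.6%: n = 1.44² × 0.2379 / 0.026² ≈ 729.75 → 730.
Additional respondents: 730 − 190 = 540.

540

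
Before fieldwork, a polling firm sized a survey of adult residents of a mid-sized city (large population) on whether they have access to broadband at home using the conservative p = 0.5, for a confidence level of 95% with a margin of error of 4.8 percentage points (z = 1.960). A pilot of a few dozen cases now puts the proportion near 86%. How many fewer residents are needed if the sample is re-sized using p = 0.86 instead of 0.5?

Conservative (p = 0.5): n = 1.960² × 0.25 / 0.048² ≈ 416.84 → 417.
Using p = 0.86: p(1−p) = 0.1204, so n = 1.960² × 0.1204 / 0.048² ≈ 200.75 → 201.
Reduction: 417 − 201 = 216.

216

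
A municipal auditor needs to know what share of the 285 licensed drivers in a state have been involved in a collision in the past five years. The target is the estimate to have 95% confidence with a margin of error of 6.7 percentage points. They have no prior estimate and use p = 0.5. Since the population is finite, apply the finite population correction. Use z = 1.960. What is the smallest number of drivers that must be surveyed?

Unadjusted: n₀ = 1.960² × 0.50 × 0.50 / 0.067² ≈ 213.95, so n₀ = 214.
Finite population correction with N = 285: n = n₀ / (1 + (n₀−1)/N) = 214 / (1 + 213/285) = 214 / 1.7474 ≈ 122.47.
Rounding up, n = 123.

123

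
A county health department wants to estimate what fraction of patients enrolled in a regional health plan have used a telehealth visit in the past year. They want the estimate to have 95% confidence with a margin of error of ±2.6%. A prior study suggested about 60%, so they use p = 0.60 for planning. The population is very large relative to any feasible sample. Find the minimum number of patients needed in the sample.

For 95% confidence, z = 1.960.
With p = 0.60, p(1−p) = 0.2400.
n = z²·p(1−p)/E² = 1.960² × 0.2400 / 0.026² = 3.8416 × 0.2400 / 0.000676 ≈ 1363.88.
Rounding up gives n = 1364.

1364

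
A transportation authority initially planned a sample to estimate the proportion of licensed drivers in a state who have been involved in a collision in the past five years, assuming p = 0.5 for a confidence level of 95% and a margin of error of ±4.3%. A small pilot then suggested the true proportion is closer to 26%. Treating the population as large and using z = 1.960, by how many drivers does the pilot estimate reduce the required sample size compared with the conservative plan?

120

Conservative (p = 0.5): n = 1.960² × 0.25 / 0.043² ≈ 519.42 → 520.
Using p = 0.26: p(1−p) = 0.1924, so n = 1.960² × 0.1924 / 0.043² ≈ 399.74 → 400.
Reduction: 520 − 400 = 120.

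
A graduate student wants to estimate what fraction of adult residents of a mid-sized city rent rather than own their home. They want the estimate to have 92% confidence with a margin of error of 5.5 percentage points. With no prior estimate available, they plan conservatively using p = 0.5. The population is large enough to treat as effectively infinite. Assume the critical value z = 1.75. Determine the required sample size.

254

With p = 0.5, p(1−p) = 0.25.
n = z²·p(1−p)/E² = 1.75² × 0.2500 / 0.055² = 3.0625 × 0.2500 / 0.003025 ≈ 253.10.
Rounding up gives n = 254.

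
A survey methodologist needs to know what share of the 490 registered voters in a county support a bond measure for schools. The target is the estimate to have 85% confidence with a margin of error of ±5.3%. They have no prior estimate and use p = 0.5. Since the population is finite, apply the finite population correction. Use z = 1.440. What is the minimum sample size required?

Unadjusted: n₀ = 1.440² × 0.50 × 0.50 / 0.053² ≈ 184.55, so n₀ = 185.
Finite population correction with N = 490: n = n₀ / (1 + (n₀−1)/N) = 185 / (1 + 184/490) = 185 / 1.3755 ≈ 134.50.
Rounding up, n = 135.

135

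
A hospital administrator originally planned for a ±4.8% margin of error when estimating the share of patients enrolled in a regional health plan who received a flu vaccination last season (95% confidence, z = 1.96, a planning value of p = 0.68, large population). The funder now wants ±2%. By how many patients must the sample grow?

1727

At ±4.8%: n = 1.96² × 0.2176 / 0.048² ≈ 362.82 → 363.
At ±2%: n = 1.96² × 0.2176 / 0.020² ≈ 2089.83 → 2090.
Additional respondents: 2090 − 363 = 1727.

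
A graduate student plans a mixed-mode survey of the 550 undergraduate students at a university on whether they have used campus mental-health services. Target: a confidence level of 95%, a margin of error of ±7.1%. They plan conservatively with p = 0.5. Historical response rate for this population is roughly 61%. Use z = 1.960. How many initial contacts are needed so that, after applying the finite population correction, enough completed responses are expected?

233

Completed interviews needed (unadjusted): n₀ = 1.960² × 0.2500 / 0.071² ≈ 190.52 → 191.
FPC for N = 550: n = 191 / (1 + 190/550) = 191 / 1.3455 ≈ 141.96 → 142.
At a 61% response rate, contacts needed = 142 / 0.61 ≈ 232.79 → 233.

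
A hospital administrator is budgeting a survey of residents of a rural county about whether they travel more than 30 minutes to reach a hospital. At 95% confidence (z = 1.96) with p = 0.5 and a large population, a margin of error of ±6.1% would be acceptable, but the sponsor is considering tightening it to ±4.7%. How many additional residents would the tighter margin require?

176

At ±6.1%: n = 1.96² × 0.2500 / 0.061² ≈ 258.10 → 259.
At ±4.7%: n = 1.96² × 0.2500 / 0.047² ≈ 434.77 → 435.
Additional respondents: 435 − 259 = 176.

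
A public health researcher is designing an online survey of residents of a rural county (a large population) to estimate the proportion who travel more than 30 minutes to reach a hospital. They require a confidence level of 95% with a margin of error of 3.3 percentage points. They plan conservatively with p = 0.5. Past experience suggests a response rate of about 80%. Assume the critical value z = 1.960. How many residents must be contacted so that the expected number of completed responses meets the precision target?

1103

Completed interviews needed: n₀ = 1.960² × 0.2500 / 0.033² ≈ 881.91 → 882.
At an 80% response rate, contacts needed = 882 / 0.80 ≈ 1102.50 → 1103.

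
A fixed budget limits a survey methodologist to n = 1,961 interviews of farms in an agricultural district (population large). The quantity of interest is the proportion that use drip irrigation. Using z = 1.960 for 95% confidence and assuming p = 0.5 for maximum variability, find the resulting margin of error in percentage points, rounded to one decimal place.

2.2

SE(p̂) = √[p(1−p)/n] = √[0.2500/1961] = 0.01129.
E = z × SE = 1.960 × 0.01129 = 0.02213, or 2.2 percentage points.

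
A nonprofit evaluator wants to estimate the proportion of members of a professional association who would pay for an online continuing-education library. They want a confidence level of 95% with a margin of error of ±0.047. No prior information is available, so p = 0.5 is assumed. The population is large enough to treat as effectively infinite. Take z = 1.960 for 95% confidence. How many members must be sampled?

With p = 0.5, p(1−p) = 0.25.
n = z²·p(1−p)/E² = 1.960² × 0.2500 / 0.047² = 3.8416 × 0.2500 / 0.002209 ≈ 434.77.
Rounding up gives n = 435.

435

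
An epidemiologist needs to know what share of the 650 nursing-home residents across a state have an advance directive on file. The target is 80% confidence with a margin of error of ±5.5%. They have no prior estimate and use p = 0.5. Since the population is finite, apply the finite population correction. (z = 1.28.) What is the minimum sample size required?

113

Unadjusted: n₀ = 1.28² × 0.50 × 0.50 / 0.055² ≈ 135.40, so n₀ = 136.
Finite population correction with N = 650: n = n₀ / (1 + (n₀−1)/N) = 136 / (1 + 135/650) = 136 / 1.2077 ≈ 112.61.
Rounding up, n = 113.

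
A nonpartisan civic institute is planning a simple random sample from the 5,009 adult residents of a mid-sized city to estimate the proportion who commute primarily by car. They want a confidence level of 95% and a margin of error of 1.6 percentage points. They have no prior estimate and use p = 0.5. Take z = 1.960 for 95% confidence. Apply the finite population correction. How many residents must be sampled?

Unadjusted: n₀ = 1.960² × 0.50 × 0.50 / 0.016² ≈ 3751.56, so n₀ = 3752.
Finite population correction with N = 5,009: n = n₀ / (1 + (n₀−1)/N) = 3752 / (1 + 3751/5009) = 3752 / 1.7489 ≈ 2145.41.
Rounding up, n = 2146.

2146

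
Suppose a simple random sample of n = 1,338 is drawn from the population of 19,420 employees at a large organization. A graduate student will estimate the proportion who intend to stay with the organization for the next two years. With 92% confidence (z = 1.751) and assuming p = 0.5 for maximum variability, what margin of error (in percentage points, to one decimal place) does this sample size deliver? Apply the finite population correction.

Finite-population factor: (N−n)/(N−1) = (19420−1338)/(19420−1) = 0.9311.
SE(p̂) = √[p(1−p)/n · (N−n)/(N−1)] = √[0.2500/1338 × 0.9311] = 0.01319.
E = z × SE = 1.751 × 0.01319 = 0.02310 ≈ 2.3 percentage points.

2.3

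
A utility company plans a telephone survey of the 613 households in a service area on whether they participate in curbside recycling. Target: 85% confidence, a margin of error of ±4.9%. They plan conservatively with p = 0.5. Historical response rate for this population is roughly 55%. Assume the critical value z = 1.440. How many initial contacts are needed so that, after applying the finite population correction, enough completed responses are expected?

Completed interviews needed (unadjusted): n₀ = 1.440² × 0.2500 / 0.049² ≈ 215.91 → 216.
FPC for N = 613: n = 216 / (1 + 215/613) = 216 / 1.3507 ≈ 159.91 → 160.
At a 55% response rate, contacts needed = 160 / 0.55 ≈ 290.91 → 291.

291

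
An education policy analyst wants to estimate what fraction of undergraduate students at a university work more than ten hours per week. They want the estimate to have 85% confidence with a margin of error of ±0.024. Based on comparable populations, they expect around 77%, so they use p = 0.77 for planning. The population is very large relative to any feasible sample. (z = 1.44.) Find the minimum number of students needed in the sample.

638

With p = 0.77, p(1−p) = 0.1771.
n = z²·p(1−p)/E² = 1.44² × 0.1771 / 0.024² = 2.0736 × 0.1771 / 0.000576 ≈ 637.56.
Rounding up gives n = 638.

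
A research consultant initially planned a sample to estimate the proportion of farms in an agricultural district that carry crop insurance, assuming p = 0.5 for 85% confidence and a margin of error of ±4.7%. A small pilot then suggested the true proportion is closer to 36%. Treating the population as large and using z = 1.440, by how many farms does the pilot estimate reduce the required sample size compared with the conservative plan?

Conservative (p = 0.5): n = 1.440² × 0.25 / 0.047² ≈ 234.68 → 235.
Using p = 0.36: p(1−p) = 0.2304, so n = 1.440² × 0.2304 / 0.047² ≈ 216.28 → 217.
Reduction: 235 − 217 = 18.

18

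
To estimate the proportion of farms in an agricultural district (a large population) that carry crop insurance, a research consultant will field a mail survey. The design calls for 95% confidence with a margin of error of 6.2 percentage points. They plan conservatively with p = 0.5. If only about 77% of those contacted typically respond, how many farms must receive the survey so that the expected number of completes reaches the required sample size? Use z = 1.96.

325

Completed interviews needed: n₀ = 1.96² × 0.2500 / 0.062² ≈ 249.84 → 250.
At a 77% response rate, contacts needed = 250 / 0.77 ≈ 324.68 → 325.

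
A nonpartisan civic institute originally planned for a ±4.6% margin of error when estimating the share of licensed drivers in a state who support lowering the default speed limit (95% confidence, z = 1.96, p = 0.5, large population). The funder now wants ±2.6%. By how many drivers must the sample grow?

967

At ±4.6%: n = 1.96² × 0.2500 / 0.046² ≈ 453.88 → 454.
At ±2.6%: n = 1.96² × 0.2500 / 0.026² ≈ 1420.71 → 1421.
Additional respondents: 1421 − 454 = 967.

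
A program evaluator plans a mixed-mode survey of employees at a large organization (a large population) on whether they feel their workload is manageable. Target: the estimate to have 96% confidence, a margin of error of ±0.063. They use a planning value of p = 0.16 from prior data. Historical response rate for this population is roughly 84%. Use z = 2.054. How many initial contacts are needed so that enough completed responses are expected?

Completed interviews needed: n₀ = 2.054² × 0.1344 / 0.063² ≈ 142.86 → 143.
At an 84% response rate, contacts needed = 143 / 0.84 ≈ 170.24 → 171.

171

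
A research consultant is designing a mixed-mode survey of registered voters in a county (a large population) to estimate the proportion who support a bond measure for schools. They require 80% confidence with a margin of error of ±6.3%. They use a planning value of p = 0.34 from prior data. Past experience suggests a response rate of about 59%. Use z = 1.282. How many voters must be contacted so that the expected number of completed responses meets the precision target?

Completed interviews needed: n₀ = 1.282² × 0.2244 / 0.063² ≈ 92.92 → 93.
At a 59% response rate, contacts needed = 93 / 0.59 ≈ 157.63 → 158.

158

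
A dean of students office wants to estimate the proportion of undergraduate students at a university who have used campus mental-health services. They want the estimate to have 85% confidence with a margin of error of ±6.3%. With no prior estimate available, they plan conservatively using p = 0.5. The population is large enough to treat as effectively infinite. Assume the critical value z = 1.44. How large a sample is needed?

With p = 0.5, p(1−p) = 0.25.
n = z²·p(1−p)/E² = 1.44² × 0.2500 / 0.063² = 2.0736 × 0.2500 / 0.003969 ≈ 130.61.
Rounding up gives n = 131.

131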